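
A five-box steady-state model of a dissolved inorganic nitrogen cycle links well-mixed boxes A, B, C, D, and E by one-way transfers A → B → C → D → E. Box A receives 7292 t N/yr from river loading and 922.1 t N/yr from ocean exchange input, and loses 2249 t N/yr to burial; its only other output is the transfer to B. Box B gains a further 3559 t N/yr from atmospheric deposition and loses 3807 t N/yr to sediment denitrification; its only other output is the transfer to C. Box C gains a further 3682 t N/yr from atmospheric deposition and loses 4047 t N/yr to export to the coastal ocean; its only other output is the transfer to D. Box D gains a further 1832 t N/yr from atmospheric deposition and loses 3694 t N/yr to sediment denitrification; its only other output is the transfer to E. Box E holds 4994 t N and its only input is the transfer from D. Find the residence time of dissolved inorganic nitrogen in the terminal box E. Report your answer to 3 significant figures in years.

1.43 yr

Box A: F(A→B) = (7292 + 922.1) − 2249 = 5965.1 t N/yr.
Box B: F(B→C) = (5965.1 + 3559) − 3807 = 5717.1 t N/yr.
Box C: F(C→D) = (5717.1 + 3682) − 4047 = 5352.1 t N/yr.
Box D: F(D→E) = (5352.1 + 1832) − 3694 = 3490.1 t N/yr.
Box E throughput = its input = 3490.1 t N/yr; τ = 4994 / 3490.1 = 1.431 yr.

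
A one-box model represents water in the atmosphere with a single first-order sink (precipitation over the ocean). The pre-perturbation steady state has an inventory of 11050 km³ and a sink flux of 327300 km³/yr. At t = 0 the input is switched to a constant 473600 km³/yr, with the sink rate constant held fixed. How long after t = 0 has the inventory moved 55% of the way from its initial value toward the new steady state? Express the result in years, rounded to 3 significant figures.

τ = M₀/F₀ = 11050/327300 = 0.03376 yr.
The remaining gap fraction is e^(−t/τ); 55% covered ⇒ e^(−t/τ) = 0.450.
t = −τ ln(0.450) = 0.03376 × 0.7985 = 0.02696 yr.

0.0270 yr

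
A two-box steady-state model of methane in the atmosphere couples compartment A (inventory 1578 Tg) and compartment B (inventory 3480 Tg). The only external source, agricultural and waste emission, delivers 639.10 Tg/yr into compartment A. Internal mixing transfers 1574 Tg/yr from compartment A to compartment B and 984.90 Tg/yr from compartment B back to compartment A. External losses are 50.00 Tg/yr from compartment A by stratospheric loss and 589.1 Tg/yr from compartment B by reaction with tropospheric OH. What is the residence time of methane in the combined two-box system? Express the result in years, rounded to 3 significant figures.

7.91 yr

Residence time in the combined system uses the total inventory and the total *external* removal — internal exchanges between the two boxes cancel.
M_total = 1578 + 3480 = 5058.0 Tg.
ΣF_external_out = 50.00 + 589.1 = 639.10 Tg/yr.
τ = M_total / ΣF_ext = 5058.0 / 639.10 = 7.914 yr.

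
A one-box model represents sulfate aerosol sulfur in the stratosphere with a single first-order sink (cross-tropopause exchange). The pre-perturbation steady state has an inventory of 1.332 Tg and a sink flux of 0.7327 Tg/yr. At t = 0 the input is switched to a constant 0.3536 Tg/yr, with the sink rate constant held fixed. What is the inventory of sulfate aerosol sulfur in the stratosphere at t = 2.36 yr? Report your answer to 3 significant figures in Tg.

0.831 Tg

Residence time τ = M₀/F₀ = 1.818 yr. The eventual steady state is M_∞ = M₀·(F₁/F₀) = 1.332 × 0.3536/0.7327 = 0.64282 Tg.
The anomaly ΔM(t) = M(t) − M_∞ decays as ΔM₀·e^(−t/τ) with ΔM₀ = 1.332 − 0.64282 = 0.6892 Tg.
At t = 2.36 yr, e^(−t/τ) = e^(−1.298) = 0.2730, so ΔM = 0.1882 Tg and M = 0.64282 + 0.1882 = 0.83099 Tg.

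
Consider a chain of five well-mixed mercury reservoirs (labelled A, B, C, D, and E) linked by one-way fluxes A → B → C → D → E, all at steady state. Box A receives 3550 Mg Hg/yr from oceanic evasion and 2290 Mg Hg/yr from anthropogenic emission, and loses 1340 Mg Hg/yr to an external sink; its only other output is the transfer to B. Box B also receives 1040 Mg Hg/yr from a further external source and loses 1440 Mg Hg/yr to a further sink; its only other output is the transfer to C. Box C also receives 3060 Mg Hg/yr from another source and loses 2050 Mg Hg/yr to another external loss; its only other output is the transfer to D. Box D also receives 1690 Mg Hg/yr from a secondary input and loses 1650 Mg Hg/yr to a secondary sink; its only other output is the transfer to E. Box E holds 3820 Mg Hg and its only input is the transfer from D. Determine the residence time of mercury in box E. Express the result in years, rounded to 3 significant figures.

0.742 yr

Box A: F(A→B) = (3550 + 2290) − 1340 = 4500.0 Mg Hg/yr.
Box B: F(B→C) = (4500.0 + 1040) − 1440 = 4100.0 Mg Hg/yr.
Box C: F(C→D) = (4100.0 + 3060) − 2050 = 5110.0 Mg Hg/yr.
Box D: F(D→E) = (5110.0 + 1690) − 1650 = 5150.0 Mg Hg/yr.
Box E throughput = its input = 5150.0 Mg Hg/yr; τ = 3820 / 5150.0 = 0.7417 yr.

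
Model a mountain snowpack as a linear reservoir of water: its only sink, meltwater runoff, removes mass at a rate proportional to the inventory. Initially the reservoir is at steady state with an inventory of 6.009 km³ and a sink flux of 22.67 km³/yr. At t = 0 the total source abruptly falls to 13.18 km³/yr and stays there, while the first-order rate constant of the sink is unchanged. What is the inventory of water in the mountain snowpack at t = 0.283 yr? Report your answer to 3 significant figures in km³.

4.36 km³

Residence time τ = M₀/F₀ = 0.2651 yr. The eventual steady state is M_∞ = M₀·(F₁/F₀) = 6.009 × 13.18/22.67 = 3.4935 km³.
The anomaly ΔM(t) = M(t) − M_∞ decays as ΔM₀·e^(−t/τ) with ΔM₀ = 6.009 − 3.4935 = 2.515 km³.
At t = 0.283 yr, e^(−t/τ) = e^(−1.068) = 0.3438, so ΔM = 0.8648 km³ and M = 3.4935 + 0.8648 = 4.3584 km³.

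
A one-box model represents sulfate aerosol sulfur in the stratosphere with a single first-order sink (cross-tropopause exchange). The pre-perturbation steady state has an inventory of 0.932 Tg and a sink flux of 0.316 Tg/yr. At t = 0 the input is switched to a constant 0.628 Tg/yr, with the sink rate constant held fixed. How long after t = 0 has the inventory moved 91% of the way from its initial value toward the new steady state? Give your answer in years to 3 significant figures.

7.10 yr

τ = M₀/F₀ = 0.932/0.316 = 2.949 yr.
The remaining gap fraction is e^(−t/τ); 91% covered ⇒ e^(−t/τ) = 0.0900.
t = −τ ln(0.0900) = 2.949 × 2.408 = 7.102 yr.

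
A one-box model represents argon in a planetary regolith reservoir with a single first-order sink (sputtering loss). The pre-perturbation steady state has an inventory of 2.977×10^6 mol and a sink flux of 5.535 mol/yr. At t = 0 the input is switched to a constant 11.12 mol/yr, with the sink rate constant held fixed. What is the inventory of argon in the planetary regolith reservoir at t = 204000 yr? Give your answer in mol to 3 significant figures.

3.93×10^6 mol

The sink rate constant is k = F₀/M₀ = 5.535/2.977×10^6 = 1.859×10^-6 yr⁻¹.
Solving dM/dt = F₁ − kM with M(0) = M₀ gives M(t) = F₁/k + (M₀ − F₁/k)·e^(−kt).
F₁/k = 11.12/1.859×10^-6 = 5.9809×10^6 mol; kt = 1.859×10^-6 × 204000 = 0.3793, e^(−kt) = 0.6843.
M(204000) = 5.9809×10^6 + (2.977×10^6 − 5.9809×10^6) × 0.6843 = 5.9809×10^6 − 2.056×10^6 = 3.9252×10^6 mol.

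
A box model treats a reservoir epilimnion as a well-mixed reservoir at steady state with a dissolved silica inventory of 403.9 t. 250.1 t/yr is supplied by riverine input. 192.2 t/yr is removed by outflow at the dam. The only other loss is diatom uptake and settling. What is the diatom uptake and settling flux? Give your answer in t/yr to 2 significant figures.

At steady state ΣF_in = ΣF_out.
ΣF_in = 250.10 t/yr.
Diatom uptake and settling flux = ΣF_in − (192.2) = 250.10 − 192.2 = 57.90 t/yr.

58 t/yr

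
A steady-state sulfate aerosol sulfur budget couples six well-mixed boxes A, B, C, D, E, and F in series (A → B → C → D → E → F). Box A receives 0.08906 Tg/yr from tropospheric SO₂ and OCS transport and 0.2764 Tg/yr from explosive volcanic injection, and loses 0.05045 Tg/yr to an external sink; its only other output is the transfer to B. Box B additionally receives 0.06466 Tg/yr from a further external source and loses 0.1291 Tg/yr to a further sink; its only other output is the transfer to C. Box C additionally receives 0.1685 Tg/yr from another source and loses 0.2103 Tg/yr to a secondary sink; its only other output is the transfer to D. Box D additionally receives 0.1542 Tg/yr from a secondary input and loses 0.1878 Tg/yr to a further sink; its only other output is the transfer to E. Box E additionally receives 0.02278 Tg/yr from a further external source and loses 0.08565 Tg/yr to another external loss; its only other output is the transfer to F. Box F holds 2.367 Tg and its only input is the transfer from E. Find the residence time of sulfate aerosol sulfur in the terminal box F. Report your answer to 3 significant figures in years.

21.1 yr

Box A: F(A→B) = (0.08906 + 0.2764) − 0.05045 = 0.31501 Tg/yr.
Box B: F(B→C) = (0.31501 + 0.06466) − 0.1291 = 0.25057 Tg/yr.
Box C: F(C→D) = (0.25057 + 0.1685) − 0.2103 = 0.20877 Tg/yr.
Box D: F(D→E) = (0.20877 + 0.1542) − 0.1878 = 0.17517 Tg/yr.
Box E: F(E→F) = (0.17517 + 0.02278) − 0.08565 = 0.11230 Tg/yr.
Box F throughput = its input = 0.11230 Tg/yr; τ = 2.367 / 0.11230 = 21.08 yr.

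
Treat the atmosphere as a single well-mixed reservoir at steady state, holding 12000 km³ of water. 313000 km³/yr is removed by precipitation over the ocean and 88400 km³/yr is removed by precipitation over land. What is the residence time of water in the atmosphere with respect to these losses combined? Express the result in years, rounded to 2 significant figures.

Total removal = 313000 + 88400 = 401400 km³/yr.
τ = M / ΣF_out = 12000 / 401400 = 0.02990 yr.

0.030 yr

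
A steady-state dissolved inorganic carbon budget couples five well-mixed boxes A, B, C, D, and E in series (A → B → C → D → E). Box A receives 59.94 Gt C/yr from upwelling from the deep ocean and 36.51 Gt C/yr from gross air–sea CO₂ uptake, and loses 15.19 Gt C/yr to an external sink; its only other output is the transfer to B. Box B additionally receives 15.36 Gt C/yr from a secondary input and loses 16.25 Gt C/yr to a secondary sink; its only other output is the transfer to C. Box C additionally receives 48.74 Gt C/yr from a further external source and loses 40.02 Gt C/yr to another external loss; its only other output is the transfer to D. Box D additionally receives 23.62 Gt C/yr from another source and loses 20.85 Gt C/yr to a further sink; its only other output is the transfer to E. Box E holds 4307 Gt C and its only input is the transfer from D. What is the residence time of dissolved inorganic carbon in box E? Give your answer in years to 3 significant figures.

Box A: F(A→B) = (59.94 + 36.51) − 15.19 = 81.260 Gt C/yr.
Box B: F(B→C) = (81.260 + 15.36) − 16.25 = 80.370 Gt C/yr.
Box C: F(C→D) = (80.370 + 48.74) − 40.02 = 89.090 Gt C/yr.
Box D: F(D→E) = (89.090 + 23.62) − 20.85 = 91.860 Gt C/yr.
Box E throughput = its input = 91.860 Gt C/yr; τ = 4307 / 91.860 = 46.89 yr.

46.9 yr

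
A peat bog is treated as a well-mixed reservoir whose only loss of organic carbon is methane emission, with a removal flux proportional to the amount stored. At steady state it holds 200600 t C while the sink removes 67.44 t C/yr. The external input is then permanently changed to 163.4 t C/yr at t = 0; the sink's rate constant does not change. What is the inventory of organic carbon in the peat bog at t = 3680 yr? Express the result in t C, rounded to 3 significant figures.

Residence time τ = M₀/F₀ = 2974 yr. The eventual steady state is M_∞ = M₀·(F₁/F₀) = 200600 × 163.4/67.44 = 486030 t C.
The anomaly ΔM(t) = M(t) − M_∞ decays as ΔM₀·e^(−t/τ) with ΔM₀ = 200600 − 486030 = −285400 t C.
At t = 3680 yr, e^(−t/τ) = e^(−1.237) = 0.2902, so ΔM = −82830 t C and M = 486030 − 82830 = 403200 t C.

403000 t C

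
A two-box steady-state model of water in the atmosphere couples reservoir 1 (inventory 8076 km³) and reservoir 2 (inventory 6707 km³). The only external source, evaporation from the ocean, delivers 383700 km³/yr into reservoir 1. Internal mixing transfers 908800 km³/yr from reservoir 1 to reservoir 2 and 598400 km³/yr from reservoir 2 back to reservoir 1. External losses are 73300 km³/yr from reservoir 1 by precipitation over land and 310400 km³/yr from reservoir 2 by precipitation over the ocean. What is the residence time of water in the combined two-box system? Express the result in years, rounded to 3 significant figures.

For the system as a whole, the A↔B exchange is internal and contributes nothing to the throughput; only the external sinks remove mass.
M_total = 8076 + 6707 = 14783 km³.
ΣF_external_out = 73300 + 310400 = 383700 km³/yr.
τ = M_total / ΣF_ext = 14783 / 383700 = 0.03853 yr.

0.0385 yr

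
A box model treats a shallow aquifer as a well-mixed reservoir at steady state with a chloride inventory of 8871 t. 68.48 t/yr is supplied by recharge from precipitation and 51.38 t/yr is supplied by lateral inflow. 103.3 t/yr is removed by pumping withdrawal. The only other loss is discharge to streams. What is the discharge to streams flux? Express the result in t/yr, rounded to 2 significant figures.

At steady state ΣF_in = ΣF_out.
ΣF_in = 68.48 + 51.38 = 119.86 t/yr.
Discharge to streams flux = ΣF_in − (103.3) = 119.86 − 103.3 = 16.56 t/yr.

17 t/yr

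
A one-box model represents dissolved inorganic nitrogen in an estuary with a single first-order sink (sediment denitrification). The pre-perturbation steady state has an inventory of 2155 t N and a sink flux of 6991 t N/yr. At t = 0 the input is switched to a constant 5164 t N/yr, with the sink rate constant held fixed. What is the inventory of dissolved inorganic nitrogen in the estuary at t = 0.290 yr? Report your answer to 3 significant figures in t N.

The sink rate constant is k = F₀/M₀ = 6991/2155 = 3.244 yr⁻¹.
Solving dM/dt = F₁ − kM with M(0) = M₀ gives M(t) = F₁/k + (M₀ − F₁/k)·e^(−kt).
F₁/k = 5164/3.244 = 1591.8 t N; kt = 3.244 × 0.290 = 0.9408, e^(−kt) = 0.3903.
M(0.290) = 1591.8 + (2155 − 1591.8) × 0.3903 = 1591.8 + 219.8 = 1811.6 t N.

1810 t N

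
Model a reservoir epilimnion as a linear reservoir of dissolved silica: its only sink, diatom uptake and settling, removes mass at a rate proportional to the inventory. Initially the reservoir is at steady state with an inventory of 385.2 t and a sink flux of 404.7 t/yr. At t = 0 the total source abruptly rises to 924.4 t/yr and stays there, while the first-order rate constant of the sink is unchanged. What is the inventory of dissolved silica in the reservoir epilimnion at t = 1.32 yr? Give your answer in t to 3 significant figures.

756 t

Residence time τ = M₀/F₀ = 0.9518 yr. The eventual steady state is M_∞ = M₀·(F₁/F₀) = 385.2 × 924.4/404.7 = 879.86 t.
The anomaly ΔM(t) = M(t) − M_∞ decays as ΔM₀·e^(−t/τ) with ΔM₀ = 385.2 − 879.86 = −494.7 t.
At t = 1.32 yr, e^(−t/τ) = e^(−1.387) = 0.2499, so ΔM = −123.6 t and M = 879.86 − 123.6 = 756.26 t.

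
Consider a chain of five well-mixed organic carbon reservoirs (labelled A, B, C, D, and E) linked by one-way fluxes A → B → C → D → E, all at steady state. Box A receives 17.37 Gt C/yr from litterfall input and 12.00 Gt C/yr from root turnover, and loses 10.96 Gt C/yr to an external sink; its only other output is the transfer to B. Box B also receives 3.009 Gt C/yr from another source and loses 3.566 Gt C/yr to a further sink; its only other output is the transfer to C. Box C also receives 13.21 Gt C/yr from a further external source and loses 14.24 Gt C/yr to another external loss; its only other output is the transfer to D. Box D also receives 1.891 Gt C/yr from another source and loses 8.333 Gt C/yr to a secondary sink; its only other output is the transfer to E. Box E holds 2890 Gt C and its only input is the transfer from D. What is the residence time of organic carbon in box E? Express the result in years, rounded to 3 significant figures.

Box A: F(A→B) = (17.37 + 12.00) − 10.96 = 18.410 Gt C/yr.
Box B: F(B→C) = (18.410 + 3.009) − 3.566 = 17.853 Gt C/yr.
Box C: F(C→D) = (17.853 + 13.21) − 14.24 = 16.823 Gt C/yr.
Box D: F(D→E) = (16.823 + 1.891) − 8.333 = 10.381 Gt C/yr.
Box E throughput = its input = 10.381 Gt C/yr; τ = 2890 / 10.381 = 278.4 yr.

278 yr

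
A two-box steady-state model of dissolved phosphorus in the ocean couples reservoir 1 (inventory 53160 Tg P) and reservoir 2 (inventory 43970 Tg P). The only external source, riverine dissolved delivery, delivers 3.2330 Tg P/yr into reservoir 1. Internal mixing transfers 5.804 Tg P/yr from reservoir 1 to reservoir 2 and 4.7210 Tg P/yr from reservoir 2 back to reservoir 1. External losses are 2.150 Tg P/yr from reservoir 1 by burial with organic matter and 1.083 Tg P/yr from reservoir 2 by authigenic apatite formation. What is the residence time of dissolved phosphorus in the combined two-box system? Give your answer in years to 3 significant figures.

30000 yr

For the system as a whole, the A↔B exchange is internal and contributes nothing to the throughput; only the external sinks remove mass.
M_total = 53160 + 43970 = 97130 Tg P.
ΣF_external_out = 2.150 + 1.083 = 3.2330 Tg P/yr.
τ = M_total / ΣF_ext = 97130 / 3.2330 = 30040 yr.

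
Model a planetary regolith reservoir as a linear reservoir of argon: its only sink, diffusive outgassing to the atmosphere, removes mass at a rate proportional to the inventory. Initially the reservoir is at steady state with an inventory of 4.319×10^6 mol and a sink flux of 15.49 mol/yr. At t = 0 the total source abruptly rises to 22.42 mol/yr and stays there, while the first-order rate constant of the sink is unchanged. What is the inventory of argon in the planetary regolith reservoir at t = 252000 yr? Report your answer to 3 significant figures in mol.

τ = M₀/F₀ = 4.319×10^6/15.49 = 278800 yr; rate constant k = 1/τ.
New steady state M_∞ = F₁/k = F₁·τ = 22.42 × 278800 = 6.2513×10^6 mol.
M(t) = M_∞ + (M₀ − M_∞)·e^(−t/τ); t/τ = 252000/278800 = 0.9038, so e^(−t/τ) = 0.4050.
M(t) = 6.2513×10^6 − 1.932×10^6 × 0.4050 = 5.4686×10^6 mol.

5.47×10^6 mol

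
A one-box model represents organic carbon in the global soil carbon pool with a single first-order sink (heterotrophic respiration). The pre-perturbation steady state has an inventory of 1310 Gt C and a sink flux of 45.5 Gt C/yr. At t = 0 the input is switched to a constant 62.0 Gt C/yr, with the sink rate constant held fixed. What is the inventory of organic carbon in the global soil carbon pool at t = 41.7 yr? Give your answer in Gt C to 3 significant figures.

1670 Gt C

τ = M₀/F₀ = 1310/45.5 = 28.79 yr; rate constant k = 1/τ.
New steady state M_∞ = F₁/k = F₁·τ = 62.0 × 28.79 = 1785.1 Gt C.
M(t) = M_∞ + (M₀ − M_∞)·e^(−t/τ); t/τ = 41.7/28.79 = 1.448, so e^(−t/τ) = 0.2350.
M(t) = 1785.1 − 475.1 × 0.2350 = 1673.4 Gt C.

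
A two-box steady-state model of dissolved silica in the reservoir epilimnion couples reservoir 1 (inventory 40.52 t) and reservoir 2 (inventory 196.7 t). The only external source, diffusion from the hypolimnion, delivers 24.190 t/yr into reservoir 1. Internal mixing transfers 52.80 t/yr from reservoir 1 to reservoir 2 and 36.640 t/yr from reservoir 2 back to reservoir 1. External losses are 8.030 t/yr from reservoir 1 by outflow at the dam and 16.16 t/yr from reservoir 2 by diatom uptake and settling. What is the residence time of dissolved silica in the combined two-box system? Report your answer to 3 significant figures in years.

Residence time in the combined system uses the total inventory and the total *external* removal — internal exchanges between the two boxes cancel.
M_total = 40.52 + 196.7 = 237.22 t.
ΣF_external_out = 8.030 + 16.16 = 24.190 t/yr.
τ = M_total / ΣF_ext = 237.22 / 24.190 = 9.807 yr.

9.81 yr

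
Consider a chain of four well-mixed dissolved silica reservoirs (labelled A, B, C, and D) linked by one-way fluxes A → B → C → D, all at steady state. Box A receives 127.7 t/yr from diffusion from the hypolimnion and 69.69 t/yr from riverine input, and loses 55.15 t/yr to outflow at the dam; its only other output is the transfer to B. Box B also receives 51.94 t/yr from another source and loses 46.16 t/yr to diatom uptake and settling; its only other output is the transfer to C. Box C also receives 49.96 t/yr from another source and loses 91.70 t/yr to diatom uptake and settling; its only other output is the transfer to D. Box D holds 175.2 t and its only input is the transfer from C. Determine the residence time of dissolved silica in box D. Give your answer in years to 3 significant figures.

1.65 yr

Box A: F(A→B) = (127.7 + 69.69) − 55.15 = 142.24 t/yr.
Box B: F(B→C) = (142.24 + 51.94) − 46.16 = 148.02 t/yr.
Box C: F(C→D) = (148.02 + 49.96) − 91.70 = 106.28 t/yr.
Box D throughput = its input = 106.28 t/yr; τ = 175.2 / 106.28 = 1.648 yr.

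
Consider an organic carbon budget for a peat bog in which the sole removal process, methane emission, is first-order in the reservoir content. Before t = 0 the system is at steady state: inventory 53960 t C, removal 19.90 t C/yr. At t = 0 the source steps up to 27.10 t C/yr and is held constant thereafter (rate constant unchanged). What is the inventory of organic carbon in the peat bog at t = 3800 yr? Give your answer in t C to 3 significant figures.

68700 t C

The sink rate constant is k = F₀/M₀ = 19.90/53960 = 0.0003688 yr⁻¹.
Solving dM/dt = F₁ − kM with M(0) = M₀ gives M(t) = F₁/k + (M₀ − F₁/k)·e^(−kt).
F₁/k = 27.10/0.0003688 = 73483 t C; kt = 0.0003688 × 3800 = 1.401, e^(−kt) = 0.2462.
M(3800) = 73483 + (53960 − 73483) × 0.2462 = 73483 − 4808 = 68676 t C.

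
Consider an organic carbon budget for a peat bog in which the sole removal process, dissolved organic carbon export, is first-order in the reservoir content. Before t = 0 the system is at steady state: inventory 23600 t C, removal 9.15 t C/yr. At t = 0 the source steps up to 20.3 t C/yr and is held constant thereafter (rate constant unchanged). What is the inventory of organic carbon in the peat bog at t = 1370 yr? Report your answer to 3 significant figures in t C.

35500 t C

τ = M₀/F₀ = 23600/9.15 = 2579 yr; rate constant k = 1/τ.
New steady state M_∞ = F₁/k = F₁·τ = 20.3 × 2579 = 52358 t C.
M(t) = M_∞ + (M₀ − M_∞)·e^(−t/τ); t/τ = 1370/2579 = 0.5312, so e^(−t/τ) = 0.5879.
M(t) = 52358 − 28760 × 0.5879 = 35451 t C.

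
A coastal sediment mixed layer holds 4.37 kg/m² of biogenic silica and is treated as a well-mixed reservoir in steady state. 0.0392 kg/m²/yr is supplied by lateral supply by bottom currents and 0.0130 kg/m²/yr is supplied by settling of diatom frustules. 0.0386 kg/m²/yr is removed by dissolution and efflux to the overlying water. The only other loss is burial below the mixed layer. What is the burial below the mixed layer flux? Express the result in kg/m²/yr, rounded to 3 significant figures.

0.0136 kg/m²/yr

At steady state ΣF_in = ΣF_out.
ΣF_in = 0.0392 + 0.0130 = 0.052200 kg/m²/yr.
Burial below the mixed layer flux = ΣF_in − (0.0386) = 0.052200 − 0.03860 = 0.01360 kg/m²/yr.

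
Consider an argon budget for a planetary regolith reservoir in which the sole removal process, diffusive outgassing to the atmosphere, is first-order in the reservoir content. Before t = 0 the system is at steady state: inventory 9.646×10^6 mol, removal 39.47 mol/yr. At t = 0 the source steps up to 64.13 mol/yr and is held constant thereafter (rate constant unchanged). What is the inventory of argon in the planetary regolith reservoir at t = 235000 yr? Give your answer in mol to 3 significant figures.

1.34×10^7 mol

τ = M₀/F₀ = 9.646×10^6/39.47 = 244400 yr; rate constant k = 1/τ.
New steady state M_∞ = F₁/k = F₁·τ = 64.13 × 244400 = 1.5673×10^7 mol.
M(t) = M_∞ + (M₀ − M_∞)·e^(−t/τ); t/τ = 235000/244400 = 0.9616, so e^(−t/τ) = 0.3823.
M(t) = 1.5673×10^7 − 6.027×10^6 × 0.3823 = 1.3369×10^7 mol.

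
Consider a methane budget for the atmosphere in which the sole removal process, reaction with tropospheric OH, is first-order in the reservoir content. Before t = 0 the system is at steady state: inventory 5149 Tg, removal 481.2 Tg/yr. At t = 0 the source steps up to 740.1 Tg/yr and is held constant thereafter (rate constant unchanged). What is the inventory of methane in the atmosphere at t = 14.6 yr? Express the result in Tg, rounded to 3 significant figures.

7210 Tg

The sink rate constant is k = F₀/M₀ = 481.2/5149 = 0.09346 yr⁻¹.
Solving dM/dt = F₁ − kM with M(0) = M₀ gives M(t) = F₁/k + (M₀ − F₁/k)·e^(−kt).
F₁/k = 740.1/0.09346 = 7919.3 Tg; kt = 0.09346 × 14.6 = 1.364, e^(−kt) = 0.2555.
M(14.6) = 7919.3 + (5149 − 7919.3) × 0.2555 = 7919.3 − 707.9 = 7211.4 Tg.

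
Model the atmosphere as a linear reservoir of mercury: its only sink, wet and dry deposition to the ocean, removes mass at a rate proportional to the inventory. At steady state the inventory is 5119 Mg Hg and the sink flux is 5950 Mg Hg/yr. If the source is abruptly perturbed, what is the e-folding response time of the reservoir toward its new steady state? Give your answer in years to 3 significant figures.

For a linear reservoir the response time equals the residence time τ = M/F.
τ = 5119 / 5950 = 0.8603 yr.

0.860 yr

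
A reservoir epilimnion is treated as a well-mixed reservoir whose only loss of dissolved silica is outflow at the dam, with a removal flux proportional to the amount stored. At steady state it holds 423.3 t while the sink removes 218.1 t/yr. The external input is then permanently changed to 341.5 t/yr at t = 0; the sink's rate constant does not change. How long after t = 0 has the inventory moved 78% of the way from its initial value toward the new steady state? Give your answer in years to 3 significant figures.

τ = M₀/F₀ = 423.3/218.1 = 1.941 yr.
The remaining gap fraction is e^(−t/τ); 78% covered ⇒ e^(−t/τ) = 0.220.
t = −τ ln(0.220) = 1.941 × 1.514 = 2.939 yr.

2.94 yr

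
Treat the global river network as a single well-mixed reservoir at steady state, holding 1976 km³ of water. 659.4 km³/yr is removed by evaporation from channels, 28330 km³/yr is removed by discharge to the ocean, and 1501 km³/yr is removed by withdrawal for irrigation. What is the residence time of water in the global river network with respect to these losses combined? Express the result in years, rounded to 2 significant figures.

Total removal = 659.4 + 28330 + 1501 = 30490 km³/yr.
τ = M / ΣF_out = 1976 / 30490 = 0.06481 yr.

0.065 yr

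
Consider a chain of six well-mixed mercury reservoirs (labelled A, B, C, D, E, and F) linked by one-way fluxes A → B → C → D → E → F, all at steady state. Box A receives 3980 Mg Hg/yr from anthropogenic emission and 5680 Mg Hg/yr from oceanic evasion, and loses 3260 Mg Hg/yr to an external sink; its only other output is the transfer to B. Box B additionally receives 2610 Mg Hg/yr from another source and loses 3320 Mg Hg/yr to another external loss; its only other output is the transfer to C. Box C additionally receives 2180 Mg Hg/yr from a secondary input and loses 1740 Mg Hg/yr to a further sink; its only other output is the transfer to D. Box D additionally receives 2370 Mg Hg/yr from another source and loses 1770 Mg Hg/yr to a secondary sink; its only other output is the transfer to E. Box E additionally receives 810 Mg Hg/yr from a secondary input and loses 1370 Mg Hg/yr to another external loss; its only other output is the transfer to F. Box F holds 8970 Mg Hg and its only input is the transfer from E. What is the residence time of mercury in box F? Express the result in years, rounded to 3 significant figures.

Box A: F(A→B) = (3980 + 5680) − 3260 = 6400.0 Mg Hg/yr.
Box B: F(B→C) = (6400.0 + 2610) − 3320 = 5690.0 Mg Hg/yr.
Box C: F(C→D) = (5690.0 + 2180) − 1740 = 6130.0 Mg Hg/yr.
Box D: F(D→E) = (6130.0 + 2370) − 1770 = 6730.0 Mg Hg/yr.
Box E: F(E→F) = (6730.0 + 810) − 1370 = 6170.0 Mg Hg/yr.
Box F throughput = its input = 6170.0 Mg Hg/yr; τ = 8970 / 6170.0 = 1.454 yr.

1.45 yr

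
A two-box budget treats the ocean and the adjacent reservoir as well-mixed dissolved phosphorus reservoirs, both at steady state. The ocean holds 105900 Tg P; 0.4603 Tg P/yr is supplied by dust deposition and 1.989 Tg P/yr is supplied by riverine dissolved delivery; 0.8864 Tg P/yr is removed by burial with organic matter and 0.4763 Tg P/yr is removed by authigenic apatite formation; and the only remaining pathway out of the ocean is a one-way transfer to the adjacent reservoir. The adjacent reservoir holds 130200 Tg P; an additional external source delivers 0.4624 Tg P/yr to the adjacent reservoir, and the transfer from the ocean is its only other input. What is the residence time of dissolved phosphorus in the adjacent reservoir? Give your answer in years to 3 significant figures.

84100 yr

Balance the ocean: ΣF_in = 0.4603 + 1.989 = 2.4493 Tg P/yr.
Transfer to the adjacent reservoir = ΣF_in − (0.8864 + 0.4763) = 1.0866 Tg P/yr.
Total input to the adjacent reservoir = 1.0866 + 0.4624 = 1.5490 Tg P/yr; at steady state this equals its total output.
τ = M / F = 130200 / 1.5490 = 84050 yr.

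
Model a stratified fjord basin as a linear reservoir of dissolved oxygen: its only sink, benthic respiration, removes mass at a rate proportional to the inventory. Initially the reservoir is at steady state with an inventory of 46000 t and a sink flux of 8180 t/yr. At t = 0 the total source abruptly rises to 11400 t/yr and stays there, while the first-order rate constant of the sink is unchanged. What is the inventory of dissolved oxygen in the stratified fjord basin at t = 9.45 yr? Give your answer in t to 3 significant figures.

Residence time τ = M₀/F₀ = 5.623 yr. The eventual steady state is M_∞ = M₀·(F₁/F₀) = 46000 × 11400/8180 = 64108 t.
The anomaly ΔM(t) = M(t) − M_∞ decays as ΔM₀·e^(−t/τ) with ΔM₀ = 46000 − 64108 = −18110 t.
At t = 9.45 yr, e^(−t/τ) = e^(−1.680) = 0.1863, so ΔM = −3373 t and M = 64108 − 3373 = 60734 t.

60700 t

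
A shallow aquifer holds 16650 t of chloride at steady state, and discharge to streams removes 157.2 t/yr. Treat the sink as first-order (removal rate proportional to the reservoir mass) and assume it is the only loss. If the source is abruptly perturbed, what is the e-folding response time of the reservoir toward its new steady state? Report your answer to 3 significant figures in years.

106 yr

For a linear reservoir the response time equals the residence time τ = M/F.
τ = 16650 / 157.2 = 105.9 yr.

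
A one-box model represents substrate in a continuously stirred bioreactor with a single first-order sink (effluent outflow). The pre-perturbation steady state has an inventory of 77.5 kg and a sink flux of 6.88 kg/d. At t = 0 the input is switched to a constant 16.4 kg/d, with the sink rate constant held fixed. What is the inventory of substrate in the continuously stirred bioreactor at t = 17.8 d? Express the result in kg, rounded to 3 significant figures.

The sink rate constant is k = F₀/M₀ = 6.88/77.5 = 0.08877 d⁻¹.
Solving dM/dt = F₁ − kM with M(0) = M₀ gives M(t) = F₁/k + (M₀ − F₁/k)·e^(−kt).
F₁/k = 16.4/0.08877 = 184.74 kg; kt = 0.08877 × 17.8 = 1.580, e^(−kt) = 0.2059.
M(17.8) = 184.74 + (77.5 − 184.74) × 0.2059 = 184.74 − 22.08 = 162.65 kg.

163 kg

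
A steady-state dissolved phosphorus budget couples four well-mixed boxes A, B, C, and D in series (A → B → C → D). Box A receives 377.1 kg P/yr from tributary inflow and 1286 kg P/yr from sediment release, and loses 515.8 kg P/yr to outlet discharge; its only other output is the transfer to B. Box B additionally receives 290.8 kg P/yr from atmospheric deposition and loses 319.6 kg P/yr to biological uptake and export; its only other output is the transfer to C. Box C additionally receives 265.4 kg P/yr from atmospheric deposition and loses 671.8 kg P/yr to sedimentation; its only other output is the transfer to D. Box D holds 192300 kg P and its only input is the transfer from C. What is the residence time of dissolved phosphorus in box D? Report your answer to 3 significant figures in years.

270 yr

Box A: F(A→B) = (377.1 + 1286) − 515.8 = 1147.3 kg P/yr.
Box B: F(B→C) = (1147.3 + 290.8) − 319.6 = 1118.5 kg P/yr.
Box C: F(C→D) = (1118.5 + 265.4) − 671.8 = 712.10 kg P/yr.
Box D throughput = its input = 712.10 kg P/yr; τ = 192300 / 712.10 = 270.0 yr.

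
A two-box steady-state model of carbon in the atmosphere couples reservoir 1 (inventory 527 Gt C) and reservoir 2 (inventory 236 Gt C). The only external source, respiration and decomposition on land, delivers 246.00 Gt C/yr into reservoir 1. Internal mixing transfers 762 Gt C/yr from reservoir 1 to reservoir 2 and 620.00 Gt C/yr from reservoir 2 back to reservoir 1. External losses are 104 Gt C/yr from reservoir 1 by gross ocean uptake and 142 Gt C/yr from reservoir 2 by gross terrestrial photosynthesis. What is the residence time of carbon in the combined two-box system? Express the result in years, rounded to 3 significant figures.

3.10 yr

Residence time in the combined system uses the total inventory and the total *external* removal — internal exchanges between the two boxes cancel.
M_total = 527 + 236 = 763.00 Gt C.
ΣF_external_out = 104 + 142 = 246.00 Gt C/yr.
τ = M_total / ΣF_ext = 763.00 / 246.00 = 3.102 yr.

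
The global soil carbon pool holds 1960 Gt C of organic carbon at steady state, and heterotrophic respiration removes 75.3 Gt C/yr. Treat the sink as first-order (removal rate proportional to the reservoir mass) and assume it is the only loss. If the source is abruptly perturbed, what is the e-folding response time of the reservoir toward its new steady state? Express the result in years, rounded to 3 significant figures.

For a linear reservoir the response time equals the residence time τ = M/F.
τ = 1960 / 75.3 = 26.03 yr.

26.0 yr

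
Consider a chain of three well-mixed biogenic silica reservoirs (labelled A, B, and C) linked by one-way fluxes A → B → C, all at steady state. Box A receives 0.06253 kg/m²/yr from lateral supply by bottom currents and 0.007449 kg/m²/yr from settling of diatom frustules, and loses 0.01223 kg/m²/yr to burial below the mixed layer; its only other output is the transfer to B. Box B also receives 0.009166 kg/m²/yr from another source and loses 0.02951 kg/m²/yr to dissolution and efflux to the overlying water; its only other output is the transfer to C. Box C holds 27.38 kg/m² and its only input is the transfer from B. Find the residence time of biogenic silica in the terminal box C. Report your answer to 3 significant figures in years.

732 yr

Box A: F(A→B) = (0.06253 + 0.007449) − 0.01223 = 0.057749 kg/m²/yr.
Box B: F(B→C) = (0.057749 + 0.009166) − 0.02951 = 0.037405 kg/m²/yr.
Box C throughput = its input = 0.037405 kg/m²/yr; τ = 27.38 / 0.037405 = 732.0 yr.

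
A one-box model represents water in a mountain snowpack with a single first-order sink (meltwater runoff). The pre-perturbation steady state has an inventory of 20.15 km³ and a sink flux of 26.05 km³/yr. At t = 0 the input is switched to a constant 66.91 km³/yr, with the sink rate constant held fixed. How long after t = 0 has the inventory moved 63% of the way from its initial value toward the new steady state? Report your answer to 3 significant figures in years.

0.769 yr

τ = M₀/F₀ = 20.15/26.05 = 0.7735 yr.
The remaining gap fraction is e^(−t/τ); 63% covered ⇒ e^(−t/τ) = 0.370.
t = −τ ln(0.370) = 0.7735 × 0.9943 = 0.7691 yr.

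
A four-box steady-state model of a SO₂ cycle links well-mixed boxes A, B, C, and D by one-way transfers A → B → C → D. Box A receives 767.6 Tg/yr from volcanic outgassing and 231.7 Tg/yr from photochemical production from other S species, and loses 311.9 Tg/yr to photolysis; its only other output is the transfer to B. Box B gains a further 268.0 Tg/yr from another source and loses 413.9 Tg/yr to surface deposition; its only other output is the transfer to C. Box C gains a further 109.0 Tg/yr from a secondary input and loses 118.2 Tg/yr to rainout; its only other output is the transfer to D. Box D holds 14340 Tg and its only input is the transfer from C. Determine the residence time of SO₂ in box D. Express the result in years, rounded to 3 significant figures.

Box A: F(A→B) = (767.6 + 231.7) − 311.9 = 687.40 Tg/yr.
Box B: F(B→C) = (687.40 + 268.0) − 413.9 = 541.50 Tg/yr.
Box C: F(C→D) = (541.50 + 109.0) − 118.2 = 532.30 Tg/yr.
Box D throughput = its input = 532.30 Tg/yr; τ = 14340 / 532.30 = 26.94 yr.

26.9 yr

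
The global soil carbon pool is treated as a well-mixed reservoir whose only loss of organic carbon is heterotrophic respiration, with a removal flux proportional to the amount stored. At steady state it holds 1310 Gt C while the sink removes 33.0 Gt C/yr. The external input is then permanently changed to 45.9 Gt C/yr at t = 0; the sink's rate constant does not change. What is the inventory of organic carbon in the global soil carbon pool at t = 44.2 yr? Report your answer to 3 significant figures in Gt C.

τ = M₀/F₀ = 1310/33.0 = 39.70 yr; rate constant k = 1/τ.
New steady state M_∞ = F₁/k = F₁·τ = 45.9 × 39.70 = 1822.1 Gt C.
M(t) = M_∞ + (M₀ − M_∞)·e^(−t/τ); t/τ = 44.2/39.70 = 1.113, so e^(−t/τ) = 0.3284.
M(t) = 1822.1 − 512.1 × 0.3284 = 1653.9 Gt C.

1650 Gt C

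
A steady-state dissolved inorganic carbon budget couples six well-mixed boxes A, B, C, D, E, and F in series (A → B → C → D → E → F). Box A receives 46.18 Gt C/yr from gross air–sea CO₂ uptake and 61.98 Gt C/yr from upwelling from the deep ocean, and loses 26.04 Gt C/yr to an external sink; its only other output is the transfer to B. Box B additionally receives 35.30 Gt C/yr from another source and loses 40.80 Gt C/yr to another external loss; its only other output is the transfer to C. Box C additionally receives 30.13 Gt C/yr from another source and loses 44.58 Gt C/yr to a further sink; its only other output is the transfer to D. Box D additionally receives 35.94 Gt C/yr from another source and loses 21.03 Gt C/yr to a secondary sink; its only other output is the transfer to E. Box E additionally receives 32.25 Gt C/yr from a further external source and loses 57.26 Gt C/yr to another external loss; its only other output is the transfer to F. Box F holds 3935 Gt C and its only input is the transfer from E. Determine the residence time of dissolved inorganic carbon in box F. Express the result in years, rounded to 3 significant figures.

75.6 yr

Box A: F(A→B) = (46.18 + 61.98) − 26.04 = 82.120 Gt C/yr.
Box B: F(B→C) = (82.120 + 35.30) − 40.80 = 76.620 Gt C/yr.
Box C: F(C→D) = (76.620 + 30.13) − 44.58 = 62.170 Gt C/yr.
Box D: F(D→E) = (62.170 + 35.94) − 21.03 = 77.080 Gt C/yr.
Box E: F(E→F) = (77.080 + 32.25) − 57.26 = 52.070 Gt C/yr.
Box F throughput = its input = 52.070 Gt C/yr; τ = 3935 / 52.070 = 75.57 yr.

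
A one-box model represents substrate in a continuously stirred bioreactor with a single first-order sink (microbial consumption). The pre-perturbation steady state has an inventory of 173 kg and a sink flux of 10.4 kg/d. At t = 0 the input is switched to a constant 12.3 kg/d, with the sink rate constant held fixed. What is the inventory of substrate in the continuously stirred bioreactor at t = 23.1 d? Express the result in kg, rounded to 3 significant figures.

The sink rate constant is k = F₀/M₀ = 10.4/173 = 0.06012 d⁻¹.
Solving dM/dt = F₁ − kM with M(0) = M₀ gives M(t) = F₁/k + (M₀ − F₁/k)·e^(−kt).
F₁/k = 12.3/0.06012 = 204.61 kg; kt = 0.06012 × 23.1 = 1.389, e^(−kt) = 0.2494.
M(23.1) = 204.61 + (173 − 204.61) × 0.2494 = 204.61 − 7.883 = 196.72 kg.

197 kg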